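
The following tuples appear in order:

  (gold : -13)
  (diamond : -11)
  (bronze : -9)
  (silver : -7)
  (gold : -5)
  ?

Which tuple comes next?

(diamond : -3)

Rank: repeats gold → diamond → bronze → silver, so gold, diamond, bronze, silver, gold → diamond.
Second value: +2 each step, so -13, -11, -9, -7, -5 → -3.
Putting it together: (diamond : -3).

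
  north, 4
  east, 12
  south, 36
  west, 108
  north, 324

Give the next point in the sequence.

Direction: repeats north → east → south → west, so north, east, south, west, north → east.
Second coordinate: ×3 each step; 4, 12, 36, 108, 324 → 972.
Combining the parts gives east, 972.

east, 972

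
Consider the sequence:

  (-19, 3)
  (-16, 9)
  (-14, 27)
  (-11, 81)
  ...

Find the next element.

(-9, 243)

First coordinate — alternating steps +3, +2, +3, +2, …: -19, -16, -14, -11 → -9.
Second coordinate: ×3 each step; 3, 9, 27, 81 → 243.
Combining the parts gives (-9, 243).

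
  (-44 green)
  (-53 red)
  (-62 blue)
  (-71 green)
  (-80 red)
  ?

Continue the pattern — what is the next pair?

For the first entry, −9 each step: -44, -53, -62, -71, -80 → -89.
Colour: repeats green → red → blue; green, red, blue, green, red → blue.
So the next pair is (-89 blue).

(-89 blue)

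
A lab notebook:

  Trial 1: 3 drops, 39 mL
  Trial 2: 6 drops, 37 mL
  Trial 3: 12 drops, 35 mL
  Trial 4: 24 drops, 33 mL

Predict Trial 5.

Drops: 3, 6, 12, 24 → 48 (×2 each step).
ML goes 39, 37, 35, 33 → 31 (−2 each step).
Combining the parts gives 48 drops, 31 mL.

48 drops, 31 mL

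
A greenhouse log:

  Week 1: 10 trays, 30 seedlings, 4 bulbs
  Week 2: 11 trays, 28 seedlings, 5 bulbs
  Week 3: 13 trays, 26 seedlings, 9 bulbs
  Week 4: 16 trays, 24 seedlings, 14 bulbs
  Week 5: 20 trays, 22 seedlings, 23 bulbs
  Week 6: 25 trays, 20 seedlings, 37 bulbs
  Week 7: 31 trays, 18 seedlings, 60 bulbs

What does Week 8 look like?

38 trays, 16 seedlings, 97 bulbs

Trays: differences are 1, 2, 3, … (increasing by 1 each time), so 10, 11, 13, 16, 20, 25, 31 → 38.
Seedlings: −2 each step, so 30, 28, 26, 24, 22, 20, 18 → 16.
Bulbs: 4, 5, 9, 14, 23, 37, 60 → 97 (each term is the sum of the two before it).
So the next record is 38 trays, 16 seedlings, 97 bulbs.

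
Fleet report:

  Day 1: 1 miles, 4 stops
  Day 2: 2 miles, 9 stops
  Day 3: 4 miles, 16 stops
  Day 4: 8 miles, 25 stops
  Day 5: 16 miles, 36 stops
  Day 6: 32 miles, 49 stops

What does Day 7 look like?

64 miles, 64 stops

Miles: 1, 2, 4, 8, 16, 32 → 64 (×2 each step).
Stops: 4, 9, 16, 25, 36, 49 → 64 (perfect squares: 2², 3², 4², …).
Combining the parts gives 64 miles, 64 stops.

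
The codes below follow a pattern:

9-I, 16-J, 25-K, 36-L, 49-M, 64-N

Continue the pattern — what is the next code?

First component: 9, 16, 25, 36, 49, 64 → 81 (perfect squares: 3², 4², 5², …).
Letter — letters move forward 1 place in the alphabet: I, J, K, L, M, N → O.
Putting it together: 81-O.

81-O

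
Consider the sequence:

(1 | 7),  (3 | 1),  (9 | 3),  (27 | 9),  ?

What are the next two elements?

(81 | 27), (243 | 81)

First value goes 1, 3, 9, 27 → 81 → 243 (×3 each step).
Second value goes 7, 1, 3, 9 → 27 → 81 (always the previous value of the first value).
Putting the parts together: (81 | 27) and then (243 | 81).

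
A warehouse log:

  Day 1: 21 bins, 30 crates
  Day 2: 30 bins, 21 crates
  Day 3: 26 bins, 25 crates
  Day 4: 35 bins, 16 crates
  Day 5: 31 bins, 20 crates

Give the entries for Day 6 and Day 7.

Bins: 21, 30, 26, 35, 31 → 40 → 36 (alternating steps +9, −4, +9, −4, …).
Crates — together with the bins always sums to 51: 30, 21, 25, 16, 20 → 11 → 15.
Putting the parts together: 40 bins, 11 crates and then 36 bins, 15 crates.

40 bins, 11 crates; 36 bins, 15 crates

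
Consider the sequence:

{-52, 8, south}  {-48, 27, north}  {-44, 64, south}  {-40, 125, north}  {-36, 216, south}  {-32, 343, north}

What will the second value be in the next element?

512

Second value: perfect cubes: 2³, 3³, 4³, …, so 8, 27, 64, 125, 216, 343 → 512.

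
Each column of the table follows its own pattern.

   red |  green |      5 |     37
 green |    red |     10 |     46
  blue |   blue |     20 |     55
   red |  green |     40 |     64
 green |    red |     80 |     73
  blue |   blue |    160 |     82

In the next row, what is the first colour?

First colour — repeats red → green → blue: red, green, blue, red, green, blue → red.

red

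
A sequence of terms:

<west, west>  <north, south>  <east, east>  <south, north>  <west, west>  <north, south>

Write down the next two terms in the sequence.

First direction goes west, north, east, south, west, north → east → south (repeats west → north → east → south).
Second direction: repeats west → south → east → north; west, south, east, north, west, south → east → north.
So the next two terms are <east, east> and <south, north>.

<east, east>, <south, north>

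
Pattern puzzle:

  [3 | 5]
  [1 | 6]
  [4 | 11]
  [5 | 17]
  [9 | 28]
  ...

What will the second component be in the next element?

45

Second component: each term is the sum of the two before it, so 5, 6, 11, 17, 28 → 45.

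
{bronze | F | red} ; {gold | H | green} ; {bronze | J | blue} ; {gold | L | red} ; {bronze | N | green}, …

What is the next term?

Rank: bronze, gold, bronze, gold, bronze → gold (alternates bronze ↔ gold).
For the letter, letters move forward 2 places in the alphabet: F, H, J, L, N → P.
Colour: repeats red → green → blue; red, green, blue, red, green → blue.
Combining the parts gives {gold | P | blue}.

{gold | P | blue}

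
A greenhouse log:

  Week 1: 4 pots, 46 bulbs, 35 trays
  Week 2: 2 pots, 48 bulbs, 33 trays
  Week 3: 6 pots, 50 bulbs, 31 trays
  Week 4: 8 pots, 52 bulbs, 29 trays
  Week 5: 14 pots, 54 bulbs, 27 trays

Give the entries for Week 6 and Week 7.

22 pots, 56 bulbs, 25 trays; 36 pots, 58 bulbs, 23 trays

Pots: 4, 2, 6, 8, 14 → 22 → 36 (each term is the sum of the two before it).
For the bulbs, +2 each step: 46, 48, 50, 52, 54 → 56 → 58.
Trays: 35, 33, 31, 29, 27 → 25 → 23 (together with the bulbs always sums to 81).
Putting the parts together: 22 pots, 56 bulbs, 25 trays and then 36 pots, 58 bulbs, 23 trays.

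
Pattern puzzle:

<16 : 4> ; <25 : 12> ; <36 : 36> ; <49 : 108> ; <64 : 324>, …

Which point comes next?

First value: perfect squares: 4², 5², 6², …; 16, 25, 36, 49, 64 → 81.
Second value: ×3 each step, so 4, 12, 36, 108, 324 → 972.
Putting it together: <81 : 972>.

<81 : 972>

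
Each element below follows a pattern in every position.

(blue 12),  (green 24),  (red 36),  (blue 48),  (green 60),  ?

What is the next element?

Colour: repeats blue → green → red, so blue, green, red, blue, green → red.
Second entry — +12 each step: 12, 24, 36, 48, 60 → 72.
Putting it together: (red 72).

(red 72)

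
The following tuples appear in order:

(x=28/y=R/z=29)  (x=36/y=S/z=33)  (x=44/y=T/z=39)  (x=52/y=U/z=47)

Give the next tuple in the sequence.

X — +8 each step: 28, 36, 44, 52 → 60.
For the y, letters move forward 1 place in the alphabet: R, S, T, U → V.
Z: differences are 4, 6, 8, … (increasing by 2 each time), so 29, 33, 39, 47 → 57.
Combining the parts gives (x=60/y=V/z=57).

(x=60/y=V/z=57)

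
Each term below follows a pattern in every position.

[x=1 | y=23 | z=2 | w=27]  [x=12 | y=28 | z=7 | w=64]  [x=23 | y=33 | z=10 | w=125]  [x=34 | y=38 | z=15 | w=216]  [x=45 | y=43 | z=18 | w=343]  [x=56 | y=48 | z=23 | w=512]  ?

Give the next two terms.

X: +11 each step, so 1, 12, 23, 34, 45, 56 → 67 → 78.
Y — +5 each step: 23, 28, 33, 38, 43, 48 → 53 → 58.
Z: alternating steps +5, +3, +5, +3, …; 2, 7, 10, 15, 18, 23 → 26 → 31.
W — perfect cubes: 3³, 4³, 5³, …: 27, 64, 125, 216, 343, 512 → 729 → 1000.
So the next two terms are [x=67 | y=53 | z=26 | w=729] and [x=78 | y=58 | z=31 | w=1000].

[x=67 | y=53 | z=26 | w=729], [x=78 | y=58 | z=31 | w=1000]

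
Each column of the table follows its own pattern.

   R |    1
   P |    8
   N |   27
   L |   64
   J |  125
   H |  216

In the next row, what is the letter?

F

Letter — letters move back 2 places in the alphabet: R, P, N, L, J, H → F.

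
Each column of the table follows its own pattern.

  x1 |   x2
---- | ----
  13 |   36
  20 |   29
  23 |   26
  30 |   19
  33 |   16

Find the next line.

For the column x1, alternating steps +7, +3, +7, +3, …: 13, 20, 23, 30, 33 → 40.
Column x2: 36, 29, 26, 19, 16 → 9 (together with the column x1 always sums to 49).
Putting it together: 40  9.

40  9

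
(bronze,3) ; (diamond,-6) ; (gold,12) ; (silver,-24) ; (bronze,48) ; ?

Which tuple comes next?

Rank — repeats bronze → diamond → gold → silver: bronze, diamond, gold, silver, bronze → diamond.
Second coordinate: ×(-2) each step; 3, -6, 12, -24, 48 → -96.
Putting it together: (diamond,-96).

(diamond,-96)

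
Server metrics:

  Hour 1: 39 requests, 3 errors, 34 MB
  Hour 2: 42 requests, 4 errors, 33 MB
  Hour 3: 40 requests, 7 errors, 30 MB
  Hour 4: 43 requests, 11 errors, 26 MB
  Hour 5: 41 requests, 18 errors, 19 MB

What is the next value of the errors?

Errors: each term is the sum of the two before it; 3, 4, 7, 11, 18 → 29.

29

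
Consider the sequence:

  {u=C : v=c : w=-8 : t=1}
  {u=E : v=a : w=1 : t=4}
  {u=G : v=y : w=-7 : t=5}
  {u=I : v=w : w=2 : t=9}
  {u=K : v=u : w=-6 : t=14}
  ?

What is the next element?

U — letters move forward 2 places in the alphabet: C, E, G, I, K → M.
V: letters move back 2 places in the alphabet, wrapping A→Z; c, a, y, w, u → s.
W goes -8, 1, -7, 2, -6 → 3 (alternating steps +9, −8, +9, −8, …).
T: each term is the sum of the two before it, so 1, 4, 5, 9, 14 → 23.
So the next element is {u=M : v=s : w=3 : t=23}.

{u=M : v=s : w=3 : t=23}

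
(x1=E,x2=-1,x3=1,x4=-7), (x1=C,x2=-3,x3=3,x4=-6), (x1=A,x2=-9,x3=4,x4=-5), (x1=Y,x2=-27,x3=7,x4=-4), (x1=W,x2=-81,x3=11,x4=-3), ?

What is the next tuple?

For the x1, letters move back 2 places in the alphabet, wrapping A→Z: E, C, A, Y, W → U.
For the x2, ×3 each step: -1, -3, -9, -27, -81 → -243.
X3 — each term is the sum of the two before it: 1, 3, 4, 7, 11 → 18.
X4 — +1 each step: -7, -6, -5, -4, -3 → -2.
Putting it together: (x1=U,x2=-243,x3=18,x4=-2).

(x1=U,x2=-243,x3=18,x4=-2)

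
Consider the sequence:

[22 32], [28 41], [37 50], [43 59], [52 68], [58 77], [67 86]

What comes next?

First part — alternating steps +6, +9, +6, +9, …: 22, 28, 37, 43, 52, 58, 67 → 73.
Second part goes 32, 41, 50, 59, 68, 77, 86 → 95 (+9 each step).
Putting it together: [73 95].

[73 95]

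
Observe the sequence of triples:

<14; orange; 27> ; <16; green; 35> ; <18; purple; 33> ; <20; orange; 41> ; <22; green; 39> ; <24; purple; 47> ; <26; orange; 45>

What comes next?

First value — +2 each step: 14, 16, 18, 20, 22, 24, 26 → 28.
Colour — repeats orange → green → purple: orange, green, purple, orange, green, purple, orange → green.
Third value: 27, 35, 33, 41, 39, 47, 45 → 53 (alternating steps +8, −2, +8, −2, …).
Combining the parts gives <28; green; 53>.

<28; green; 53>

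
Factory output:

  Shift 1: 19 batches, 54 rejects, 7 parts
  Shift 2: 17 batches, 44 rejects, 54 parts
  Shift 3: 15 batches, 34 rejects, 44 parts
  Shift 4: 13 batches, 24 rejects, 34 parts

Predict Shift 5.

11 batches, 14 rejects, 24 parts

For the batches, −2 each step: 19, 17, 15, 13 → 11.
For the rejects, −10 each step: 54, 44, 34, 24 → 14.
Parts goes 7, 54, 44, 34 → 24 (always the previous value of the rejects).
Putting it together: 11 batches, 14 rejects, 24 parts.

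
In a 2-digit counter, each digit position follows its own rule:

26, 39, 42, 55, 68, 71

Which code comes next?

First digit: +1 each step, mod 10, so 2, 3, 4, 5, 6, 7 → 8.
For the second digit, +3 each step, mod 10: 6, 9, 2, 5, 8, 1 → 4.
So the next code is 84.

84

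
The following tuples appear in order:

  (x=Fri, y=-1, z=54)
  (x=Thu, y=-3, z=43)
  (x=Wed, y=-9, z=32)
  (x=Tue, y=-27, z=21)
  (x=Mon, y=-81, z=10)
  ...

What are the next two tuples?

X: runs backward through the weekdays Mon→Sun; Fri, Thu, Wed, Tue, Mon → Sun → Sat.
For the y, ×3 each step: -1, -3, -9, -27, -81 → -243 → -729.
Z — −11 each step: 54, 43, 32, 21, 10 → -1 → -12.
Putting the parts together: (x=Sun, y=-243, z=-1) and then (x=Sat, y=-729, z=-12).

(x=Sun, y=-243, z=-1), (x=Sat, y=-729, z=-12)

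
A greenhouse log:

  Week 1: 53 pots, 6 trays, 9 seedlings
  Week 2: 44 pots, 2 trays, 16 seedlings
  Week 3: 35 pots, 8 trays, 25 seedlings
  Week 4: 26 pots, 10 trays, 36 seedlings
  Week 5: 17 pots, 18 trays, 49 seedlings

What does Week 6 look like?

8 pots, 28 trays, 64 seedlings

Pots: 53, 44, 35, 26, 17 → 8 (−9 each step).
Trays goes 6, 2, 8, 10, 18 → 28 (each term is the sum of the two before it).
Seedlings: perfect squares: 3², 4², 5², …, so 9, 16, 25, 36, 49 → 64.
Putting it together: 8 pots, 28 trays, 64 seedlings.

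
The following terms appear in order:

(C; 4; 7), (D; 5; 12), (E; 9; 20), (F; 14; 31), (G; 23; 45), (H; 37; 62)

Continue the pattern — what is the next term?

(I; 60; 82)

For the letter, letters move forward 1 place in the alphabet: C, D, E, F, G, H → I.
Second part goes 4, 5, 9, 14, 23, 37 → 60 (each term is the sum of the two before it).
For the third part, differences are 5, 8, 11, … (increasing by 3 each time): 7, 12, 20, 31, 45, 62 → 82.
So the next term is (I; 60; 82).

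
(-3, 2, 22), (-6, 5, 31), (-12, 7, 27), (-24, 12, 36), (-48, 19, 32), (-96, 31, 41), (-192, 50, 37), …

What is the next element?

(-384, 81, 46)

First slot: ×2 each step; -3, -6, -12, -24, -48, -96, -192 → -384.
Second slot: 2, 5, 7, 12, 19, 31, 50 → 81 (each term is the sum of the two before it).
Third slot goes 22, 31, 27, 36, 32, 41, 37 → 46 (alternating steps +9, −4, +9, −4, …).
Combining the parts gives (-384, 81, 46).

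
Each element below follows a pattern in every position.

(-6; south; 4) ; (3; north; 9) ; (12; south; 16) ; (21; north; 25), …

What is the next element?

First entry: +9 each step; -6, 3, 12, 21 → 30.
Direction: alternates south ↔ north; south, north, south, north → south.
Third entry: perfect squares: 2², 3², 4², …; 4, 9, 16, 25 → 36.
So the next element is (30; south; 36).

(30; south; 36)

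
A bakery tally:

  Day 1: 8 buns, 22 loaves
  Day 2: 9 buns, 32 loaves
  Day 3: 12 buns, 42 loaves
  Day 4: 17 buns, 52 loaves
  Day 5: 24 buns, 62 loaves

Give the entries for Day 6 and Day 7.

33 buns, 72 loaves; 44 buns, 82 loaves

Buns: differences are 1, 3, 5, … (increasing by 2 each time); 8, 9, 12, 17, 24 → 33 → 44.
Loaves: +10 each step, so 22, 32, 42, 52, 62 → 72 → 82.
Putting the parts together: 33 buns, 72 loaves and then 44 buns, 82 loaves.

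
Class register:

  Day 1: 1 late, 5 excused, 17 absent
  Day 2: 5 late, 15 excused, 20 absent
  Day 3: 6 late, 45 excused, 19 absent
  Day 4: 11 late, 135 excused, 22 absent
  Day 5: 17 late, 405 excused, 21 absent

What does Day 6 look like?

Late goes 1, 5, 6, 11, 17 → 28 (each term is the sum of the two before it).
Excused: ×3 each step, so 5, 15, 45, 135, 405 → 1215.
For the absent, alternating steps +3, −1, +3, −1, …: 17, 20, 19, 22, 21 → 24.
So the next row is 28 late, 1215 excused, 24 absent.

28 late, 1215 excused, 24 absent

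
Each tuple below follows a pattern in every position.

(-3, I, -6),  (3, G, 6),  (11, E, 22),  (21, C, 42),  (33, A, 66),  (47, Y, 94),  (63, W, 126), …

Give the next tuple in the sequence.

(81, U, 162)

First entry: differences are 6, 8, 10, … (increasing by 2 each time); -3, 3, 11, 21, 33, 47, 63 → 81.
Letter: letters move back 2 places in the alphabet, wrapping A→Z; I, G, E, C, A, Y, W → U.
Third entry goes -6, 6, 22, 42, 66, 94, 126 → 162 (always 2 × the first entry).
So the next tuple is (81, U, 162).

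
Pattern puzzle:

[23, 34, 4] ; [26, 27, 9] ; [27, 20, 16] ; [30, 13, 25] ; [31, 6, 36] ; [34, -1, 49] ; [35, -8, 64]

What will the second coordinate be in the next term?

First coordinate: 23, 26, 27, 30, 31, 34, 35 → 38 (alternating steps +3, +1, +3, +1, …).
Second coordinate — −7 each step: 34, 27, 20, 13, 6, -1, -8 → -15.
Third coordinate — perfect squares: 2², 3², 4², …: 4, 9, 16, 25, 36, 49, 64 → 81.

-15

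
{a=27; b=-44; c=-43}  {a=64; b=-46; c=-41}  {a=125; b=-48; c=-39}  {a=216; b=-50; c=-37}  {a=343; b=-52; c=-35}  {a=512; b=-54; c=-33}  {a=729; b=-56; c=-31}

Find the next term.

{a=1000; b=-58; c=-29}

A: perfect cubes: 3³, 4³, 5³, …; 27, 64, 125, 216, 343, 512, 729 → 1000.
B — −2 each step: -44, -46, -48, -50, -52, -54, -56 → -58.
C — +2 each step: -43, -41, -39, -37, -35, -33, -31 → -29.
So the next term is {a=1000; b=-58; c=-29}.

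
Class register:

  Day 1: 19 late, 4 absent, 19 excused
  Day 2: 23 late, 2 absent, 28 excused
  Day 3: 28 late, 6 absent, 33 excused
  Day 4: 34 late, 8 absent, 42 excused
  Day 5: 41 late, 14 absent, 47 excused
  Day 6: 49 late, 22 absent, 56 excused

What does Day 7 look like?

Late goes 19, 23, 28, 34, 41, 49 → 58 (differences are 4, 5, 6, … (increasing by 1 each time)).
For the absent, each term is the sum of the two before it: 4, 2, 6, 8, 14, 22 → 36.
Excused: alternating steps +9, +5, +9, +5, …; 19, 28, 33, 42, 47, 56 → 61.
Putting it together: 58 late, 36 absent, 61 excused.

58 late, 36 absent, 61 excused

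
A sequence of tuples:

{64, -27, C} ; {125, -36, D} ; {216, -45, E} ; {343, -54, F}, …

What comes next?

{512, -63, G}

First entry goes 64, 125, 216, 343 → 512 (perfect cubes: 4³, 5³, 6³, …).
Second entry — −9 each step: -27, -36, -45, -54 → -63.
For the letter, letters move forward 1 place in the alphabet: C, D, E, F → G.
Putting it together: {512, -63, G}.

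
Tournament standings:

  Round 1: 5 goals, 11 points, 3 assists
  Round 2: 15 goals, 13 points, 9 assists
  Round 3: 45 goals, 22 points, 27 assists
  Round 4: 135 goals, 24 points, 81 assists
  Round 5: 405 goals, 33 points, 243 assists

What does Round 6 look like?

1215 goals, 35 points, 729 assists

Goals — ×3 each step: 5, 15, 45, 135, 405 → 1215.
Points: alternating steps +2, +9, +2, +9, …; 11, 13, 22, 24, 33 → 35.
Assists goes 3, 9, 27, 81, 243 → 729 (×3 each step).
So the next record is 1215 goals, 35 points, 729 assists.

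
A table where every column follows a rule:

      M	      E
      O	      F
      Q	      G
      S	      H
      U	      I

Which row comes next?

First letter goes M, O, Q, S, U → W (letters move forward 2 places in the alphabet).
For the second letter, letters move forward 1 place in the alphabet: E, F, G, H, I → J.
So the next row is W  J.

W  J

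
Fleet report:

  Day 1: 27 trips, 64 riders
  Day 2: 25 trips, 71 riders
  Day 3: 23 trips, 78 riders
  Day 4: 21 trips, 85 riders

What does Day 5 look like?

Trips: −2 each step; 27, 25, 23, 21 → 19.
Riders — +7 each step: 64, 71, 78, 85 → 92.
Putting it together: 19 trips, 92 riders.

19 trips, 92 riders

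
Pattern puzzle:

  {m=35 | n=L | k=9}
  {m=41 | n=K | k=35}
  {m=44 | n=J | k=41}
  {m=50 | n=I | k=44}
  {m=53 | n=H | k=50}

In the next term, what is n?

N: letters move back 1 place in the alphabet; L, K, J, I, H → G.

G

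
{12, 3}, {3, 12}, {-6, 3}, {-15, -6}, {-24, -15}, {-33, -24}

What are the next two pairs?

{-42, -33}, {-51, -42}

First component — −9 each step: 12, 3, -6, -15, -24, -33 → -42 → -51.
Second component: always the previous value of the first component, so 3, 12, 3, -6, -15, -24 → -33 → -42.
Putting the parts together: {-42, -33} and then {-51, -42}.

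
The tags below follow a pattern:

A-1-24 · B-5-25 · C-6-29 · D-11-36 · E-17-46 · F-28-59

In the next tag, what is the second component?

Letter: letters move forward 1 place in the alphabet, so A, B, C, D, E, F → G.
Second component — each term is the sum of the two before it: 1, 5, 6, 11, 17, 28 → 45.
Third component — differences are 1, 4, 7, … (increasing by 3 each time): 24, 25, 29, 36, 46, 59 → 75.

45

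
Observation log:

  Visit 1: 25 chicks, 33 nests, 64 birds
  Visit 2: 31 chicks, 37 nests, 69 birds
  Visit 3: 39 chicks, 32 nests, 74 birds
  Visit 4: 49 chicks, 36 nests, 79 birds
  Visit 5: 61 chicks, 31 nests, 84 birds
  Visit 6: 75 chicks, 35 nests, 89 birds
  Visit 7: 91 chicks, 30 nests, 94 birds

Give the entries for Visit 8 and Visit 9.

109 chicks, 34 nests, 99 birds; 129 chicks, 29 nests, 104 birds

Chicks: 25, 31, 39, 49, 61, 75, 91 → 109 → 129 (differences are 6, 8, 10, … (increasing by 2 each time)).
For the nests, alternating steps +4, −5, +4, −5, …: 33, 37, 32, 36, 31, 35, 30 → 34 → 29.
Birds — +5 each step: 64, 69, 74, 79, 84, 89, 94 → 99 → 104.
So the next two rows are 109 chicks, 34 nests, 99 birds and 129 chicks, 29 nests, 104 birds.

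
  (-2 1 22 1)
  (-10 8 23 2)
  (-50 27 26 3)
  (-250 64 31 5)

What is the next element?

For the first slot, ×5 each step: -2, -10, -50, -250 → -1250.
Second slot: perfect cubes: 1³, 2³, 3³, …, so 1, 8, 27, 64 → 125.
For the third slot, differences are 1, 3, 5, … (increasing by 2 each time): 22, 23, 26, 31 → 38.
Fourth slot — each term is the sum of the two before it: 1, 2, 3, 5 → 8.
Putting it together: (-1250 125 38 8).

(-1250 125 38 8)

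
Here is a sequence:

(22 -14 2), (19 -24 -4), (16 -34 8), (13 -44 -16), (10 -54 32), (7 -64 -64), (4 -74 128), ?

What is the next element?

First component goes 22, 19, 16, 13, 10, 7, 4 → 1 (−3 each step).
Second component: -14, -24, -34, -44, -54, -64, -74 → -84 (−10 each step).
For the third component, ×(-2) each step: 2, -4, 8, -16, 32, -64, 128 → -256.
Putting it together: (1 -84 -256).

(1 -84 -256)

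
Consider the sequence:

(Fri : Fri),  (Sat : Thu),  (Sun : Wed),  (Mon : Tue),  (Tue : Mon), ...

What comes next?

First day: Fri, Sat, Sun, Mon, Tue → Wed (runs through the weekdays Mon→Sun).
Second day: runs backward through the weekdays Mon→Sun, so Fri, Thu, Wed, Tue, Mon → Sun.
So the next element is (Wed : Sun).

(Wed : Sun)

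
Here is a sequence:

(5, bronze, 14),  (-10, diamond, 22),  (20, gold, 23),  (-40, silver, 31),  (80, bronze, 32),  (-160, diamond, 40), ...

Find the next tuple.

(320, gold, 41)

First value: ×(-2) each step, so 5, -10, 20, -40, 80, -160 → 320.
Rank — repeats bronze → diamond → gold → silver: bronze, diamond, gold, silver, bronze, diamond → gold.
For the third value, alternating steps +8, +1, +8, +1, …: 14, 22, 23, 31, 32, 40 → 41.
Combining the parts gives (320, gold, 41).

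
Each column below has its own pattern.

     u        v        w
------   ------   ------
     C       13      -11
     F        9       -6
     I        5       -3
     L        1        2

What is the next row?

O  -3  5

Column u: letters move forward 3 places in the alphabet, so C, F, I, L → O.
Column v — −4 each step: 13, 9, 5, 1 → -3.
Column w: -11, -6, -3, 2 → 5 (alternating steps +5, +3, +5, +3, …).
Putting it together: O  -3  5.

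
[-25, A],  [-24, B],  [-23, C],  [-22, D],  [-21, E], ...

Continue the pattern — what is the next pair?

First coordinate: +1 each step; -25, -24, -23, -22, -21 → -20.
Letter: letters move forward 1 place in the alphabet, so A, B, C, D, E → F.
So the next pair is [-20, F].

[-20, F]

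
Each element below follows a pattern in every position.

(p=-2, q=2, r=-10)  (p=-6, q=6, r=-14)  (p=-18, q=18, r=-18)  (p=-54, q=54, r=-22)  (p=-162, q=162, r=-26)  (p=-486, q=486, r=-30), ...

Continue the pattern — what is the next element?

(p=-1458, q=1458, r=-34)

P goes -2, -6, -18, -54, -162, -486 → -1458 (×3 each step).
Q: ×3 each step; 2, 6, 18, 54, 162, 486 → 1458.
R goes -10, -14, -18, -22, -26, -30 → -34 (−4 each step).
So the next element is (p=-1458, q=1458, r=-34).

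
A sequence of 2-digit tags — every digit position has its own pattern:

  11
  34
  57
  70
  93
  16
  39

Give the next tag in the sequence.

52

First digit goes 1, 3, 5, 7, 9, 1, 3 → 5 (+2 each step, mod 10).
Second digit: +3 each step, mod 10, so 1, 4, 7, 0, 3, 6, 9 → 2.
Combining the parts gives 52.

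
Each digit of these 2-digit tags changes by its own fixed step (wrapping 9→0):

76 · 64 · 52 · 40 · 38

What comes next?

First digit goes 7, 6, 5, 4, 3 → 2 (−1 each step, mod 10).
Second digit: −2 each step, mod 10, so 6, 4, 2, 0, 8 → 6.
So the next tag is 26.

26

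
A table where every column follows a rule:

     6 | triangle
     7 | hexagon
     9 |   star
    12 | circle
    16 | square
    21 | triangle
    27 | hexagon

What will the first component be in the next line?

First component: 6, 7, 9, 12, 16, 21, 27 → 34 (differences are 1, 2, 3, … (increasing by 1 each time)).

34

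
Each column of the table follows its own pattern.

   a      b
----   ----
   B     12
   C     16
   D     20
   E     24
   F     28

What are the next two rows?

Column a — letters move forward 1 place in the alphabet: B, C, D, E, F → G → H.
For the column b, +4 each step: 12, 16, 20, 24, 28 → 32 → 36.
Putting the parts together: G  32 and then H  36.

G  32; H  36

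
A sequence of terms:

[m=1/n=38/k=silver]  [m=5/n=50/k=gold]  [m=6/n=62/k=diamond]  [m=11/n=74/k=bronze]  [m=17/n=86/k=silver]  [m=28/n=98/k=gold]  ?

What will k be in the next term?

diamond

K: silver, gold, diamond, bronze, silver, gold → diamond (repeats silver → gold → diamond → bronze).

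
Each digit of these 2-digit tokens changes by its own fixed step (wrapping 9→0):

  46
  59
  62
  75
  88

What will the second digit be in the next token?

Second digit — +3 each step, mod 10: 6, 9, 2, 5, 8 → 1.

1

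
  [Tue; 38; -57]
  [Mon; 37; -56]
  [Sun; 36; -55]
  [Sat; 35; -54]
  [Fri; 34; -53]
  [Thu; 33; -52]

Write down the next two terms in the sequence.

Day: Tue, Mon, Sun, Sat, Fri, Thu → Wed → Tue (runs backward through the weekdays Mon→Sun).
For the second part, −1 each step: 38, 37, 36, 35, 34, 33 → 32 → 31.
Third part goes -57, -56, -55, -54, -53, -52 → -51 → -50 (+1 each step).
So the next two terms are [Wed; 32; -51] and [Tue; 31; -50].

[Wed; 32; -51], [Tue; 31; -50]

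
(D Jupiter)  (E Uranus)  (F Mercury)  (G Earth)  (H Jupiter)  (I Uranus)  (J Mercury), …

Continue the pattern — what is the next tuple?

Letter: letters move forward 1 place in the alphabet; D, E, F, G, H, I, J → K.
Planet: repeats Jupiter → Uranus → Mercury → Earth; Jupiter, Uranus, Mercury, Earth, Jupiter, Uranus, Mercury → Earth.
So the next tuple is (K Earth).

(K Earth)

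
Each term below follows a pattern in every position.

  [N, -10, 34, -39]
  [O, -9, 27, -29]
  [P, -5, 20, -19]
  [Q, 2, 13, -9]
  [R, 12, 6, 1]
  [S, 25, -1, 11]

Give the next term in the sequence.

[T, 41, -8, 21]

Letter — letters move forward 1 place in the alphabet: N, O, P, Q, R, S → T.
For the second component, differences are 1, 4, 7, … (increasing by 3 each time): -10, -9, -5, 2, 12, 25 → 41.
Third component: −7 each step; 34, 27, 20, 13, 6, -1 → -8.
Fourth component — +10 each step: -39, -29, -19, -9, 1, 11 → 21.
So the next term is [T, 41, -8, 21].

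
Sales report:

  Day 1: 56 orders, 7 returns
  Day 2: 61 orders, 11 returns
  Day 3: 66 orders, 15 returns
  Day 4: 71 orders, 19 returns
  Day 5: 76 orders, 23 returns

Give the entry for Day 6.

Orders: +5 each step; 56, 61, 66, 71, 76 → 81.
Returns: +4 each step; 7, 11, 15, 19, 23 → 27.
Putting it together: 81 orders, 27 returns.

81 orders, 27 returns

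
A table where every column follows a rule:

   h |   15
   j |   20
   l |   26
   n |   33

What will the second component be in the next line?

Letter — letters move forward 2 places in the alphabet: h, j, l, n → p.
Second component: 15, 20, 26, 33 → 41 (differences are 5, 6, 7, … (increasing by 1 each time)).

41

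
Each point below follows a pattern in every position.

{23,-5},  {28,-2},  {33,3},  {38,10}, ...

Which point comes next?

First component — +5 each step: 23, 28, 33, 38 → 43.
Second component goes -5, -2, 3, 10 → 19 (differences are 3, 5, 7, … (increasing by 2 each time)).
Putting it together: {43,19}.

{43,19}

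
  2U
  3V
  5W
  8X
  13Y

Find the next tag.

First component — each term is the sum of the two before it: 2, 3, 5, 8, 13 → 21.
Letter: letters move forward 1 place in the alphabet; U, V, W, X, Y → Z.
Combining the parts gives 21Z.

21Z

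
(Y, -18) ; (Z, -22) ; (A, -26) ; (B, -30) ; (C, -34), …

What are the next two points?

(D, -38), (E, -42)

Letter: Y, Z, A, B, C → D → E (letters move forward 1 place in the alphabet, wrapping Z→A).
Second slot: −4 each step, so -18, -22, -26, -30, -34 → -38 → -42.
So the next two points are (D, -38) and (E, -42).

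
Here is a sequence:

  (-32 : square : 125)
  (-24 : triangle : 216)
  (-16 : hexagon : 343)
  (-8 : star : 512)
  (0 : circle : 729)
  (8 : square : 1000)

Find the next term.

First part — +8 each step: -32, -24, -16, -8, 0, 8 → 16.
Shape: repeats square → triangle → hexagon → star → circle, so square, triangle, hexagon, star, circle, square → triangle.
Third part: 125, 216, 343, 512, 729, 1000 → 1331 (perfect cubes: 5³, 6³, 7³, …).
Combining the parts gives (16 : triangle : 1331).

(16 : triangle : 1331)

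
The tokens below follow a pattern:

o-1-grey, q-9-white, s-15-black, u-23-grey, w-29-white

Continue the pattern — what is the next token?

y-37-black

Letter: letters move forward 2 places in the alphabet; o, q, s, u, w → y.
Second component goes 1, 9, 15, 23, 29 → 37 (alternating steps +8, +6, +8, +6, …).
For the shade, repeats grey → white → black: grey, white, black, grey, white → black.
So the next token is y-37-black.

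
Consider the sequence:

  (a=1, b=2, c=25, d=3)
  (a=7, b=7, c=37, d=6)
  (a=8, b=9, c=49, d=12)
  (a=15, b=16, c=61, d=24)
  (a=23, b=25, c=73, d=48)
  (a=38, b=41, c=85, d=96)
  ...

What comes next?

(a=61, b=66, c=97, d=192)

A: 1, 7, 8, 15, 23, 38 → 61 (each term is the sum of the two before it).
B — each term is the sum of the two before it: 2, 7, 9, 16, 25, 41 → 66.
C — +12 each step: 25, 37, 49, 61, 73, 85 → 97.
For the d, ×2 each step: 3, 6, 12, 24, 48, 96 → 192.
Combining the parts gives (a=61, b=66, c=97, d=192).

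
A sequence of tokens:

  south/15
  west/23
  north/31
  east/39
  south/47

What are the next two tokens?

Direction: south, west, north, east, south → west → north (repeats south → west → north → east).
Second component: 15, 23, 31, 39, 47 → 55 → 63 (+8 each step).
So the next two tokens are west/55 and north/63.

west/55 then north/63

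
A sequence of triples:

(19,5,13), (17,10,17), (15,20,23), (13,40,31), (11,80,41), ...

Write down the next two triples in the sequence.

(9,160,53), (7,320,67)

First component — −2 each step: 19, 17, 15, 13, 11 → 9 → 7.
Second component: 5, 10, 20, 40, 80 → 160 → 320 (×2 each step).
Third component: 13, 17, 23, 31, 41 → 53 → 67 (differences are 4, 6, 8, … (increasing by 2 each time)).
So the next two triples are (9,160,53) and (7,320,67).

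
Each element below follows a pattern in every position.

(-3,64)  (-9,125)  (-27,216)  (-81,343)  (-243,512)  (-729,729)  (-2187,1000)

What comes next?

(-6561,1331)

First slot: ×3 each step, so -3, -9, -27, -81, -243, -729, -2187 → -6561.
Second slot: perfect cubes: 4³, 5³, 6³, …, so 64, 125, 216, 343, 512, 729, 1000 → 1331.
Putting it together: (-6561,1331).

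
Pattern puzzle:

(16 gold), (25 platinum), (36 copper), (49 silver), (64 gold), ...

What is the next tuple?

First component goes 16, 25, 36, 49, 64 → 81 (perfect squares: 4², 5², 6², …).
Metal — repeats gold → platinum → copper → silver: gold, platinum, copper, silver, gold → platinum.
Putting it together: (81 platinum).

(81 platinum)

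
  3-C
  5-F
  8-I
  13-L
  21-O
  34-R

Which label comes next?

55-U

First component goes 3, 5, 8, 13, 21, 34 → 55 (each term is the sum of the two before it).
Letter — letters move forward 3 places in the alphabet: C, F, I, L, O, R → U.
Putting it together: 55-U.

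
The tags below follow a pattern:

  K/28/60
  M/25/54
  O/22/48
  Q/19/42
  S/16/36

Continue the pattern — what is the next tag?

U/13/30

Letter — letters move forward 2 places in the alphabet: K, M, O, Q, S → U.
Second component goes 28, 25, 22, 19, 16 → 13 (−3 each step).
Third component: −6 each step; 60, 54, 48, 42, 36 → 30.
Combining the parts gives U/13/30.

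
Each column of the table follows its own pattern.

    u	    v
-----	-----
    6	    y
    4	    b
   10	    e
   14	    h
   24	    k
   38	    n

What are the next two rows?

62  q; 100  t

For the column u, each term is the sum of the two before it: 6, 4, 10, 14, 24, 38 → 62 → 100.
Column v goes y, b, e, h, k, n → q → t (letters move forward 3 places in the alphabet, wrapping Z→A).
So the next two rows are 62  q and 100  t.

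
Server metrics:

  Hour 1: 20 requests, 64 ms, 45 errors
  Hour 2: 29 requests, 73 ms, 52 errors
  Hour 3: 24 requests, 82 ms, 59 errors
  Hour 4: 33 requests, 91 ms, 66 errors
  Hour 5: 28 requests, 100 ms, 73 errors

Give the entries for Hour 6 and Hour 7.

37 requests, 109 ms, 80 errors; 32 requests, 118 ms, 87 errors

Requests goes 20, 29, 24, 33, 28 → 37 → 32 (alternating steps +9, −5, +9, −5, …).
For the ms, +9 each step: 64, 73, 82, 91, 100 → 109 → 118.
Errors goes 45, 52, 59, 66, 73 → 80 → 87 (+7 each step).
Putting the parts together: 37 requests, 109 ms, 80 errors and then 32 requests, 118 ms, 87 errors.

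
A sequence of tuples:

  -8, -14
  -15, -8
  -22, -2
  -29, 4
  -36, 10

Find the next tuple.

-43, 16

First entry: -8, -15, -22, -29, -36 → -43 (−7 each step).
For the second entry, +6 each step: -14, -8, -2, 4, 10 → 16.
Combining the parts gives -43, 16.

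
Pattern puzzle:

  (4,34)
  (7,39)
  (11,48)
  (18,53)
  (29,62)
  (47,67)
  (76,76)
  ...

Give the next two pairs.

First entry — each term is the sum of the two before it: 4, 7, 11, 18, 29, 47, 76 → 123 → 199.
Second entry goes 34, 39, 48, 53, 62, 67, 76 → 81 → 90 (alternating steps +5, +9, +5, +9, …).
So the next two pairs are (123,81) and (199,90).

(123,81), (199,90)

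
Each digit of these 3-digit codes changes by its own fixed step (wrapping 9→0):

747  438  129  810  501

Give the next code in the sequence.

First digit: −3 each step, mod 10; 7, 4, 1, 8, 5 → 2.
Second digit: −1 each step, mod 10, so 4, 3, 2, 1, 0 → 9.
Third digit — +1 each step, mod 10: 7, 8, 9, 0, 1 → 2.
Putting it together: 292.

292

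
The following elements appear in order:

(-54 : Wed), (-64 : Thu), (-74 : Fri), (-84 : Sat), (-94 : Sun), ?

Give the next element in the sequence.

First value goes -54, -64, -74, -84, -94 → -104 (−10 each step).
Day: Wed, Thu, Fri, Sat, Sun → Mon (runs through the weekdays Mon→Sun).
Combining the parts gives (-104 : Mon).

(-104 : Mon)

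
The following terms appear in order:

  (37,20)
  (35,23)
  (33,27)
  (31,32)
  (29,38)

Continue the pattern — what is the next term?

(27,45)

First component: −2 each step, so 37, 35, 33, 31, 29 → 27.
Second component: differences are 3, 4, 5, … (increasing by 1 each time); 20, 23, 27, 32, 38 → 45.
Combining the parts gives (27,45).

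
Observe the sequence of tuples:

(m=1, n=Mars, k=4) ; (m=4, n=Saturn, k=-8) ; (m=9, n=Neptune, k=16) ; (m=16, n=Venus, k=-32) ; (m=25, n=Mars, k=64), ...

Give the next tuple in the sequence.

(m=36, n=Saturn, k=-128)

M: 1, 4, 9, 16, 25 → 36 (perfect squares: 1², 2², 3², …).
N goes Mars, Saturn, Neptune, Venus, Mars → Saturn (repeats Mars → Saturn → Neptune → Venus).
For the k, ×(-2) each step: 4, -8, 16, -32, 64 → -128.
Putting it together: (m=36, n=Saturn, k=-128).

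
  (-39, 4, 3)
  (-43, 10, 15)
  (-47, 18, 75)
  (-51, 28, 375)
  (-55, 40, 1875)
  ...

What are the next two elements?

First part: -39, -43, -47, -51, -55 → -59 → -63 (−4 each step).
Second part: differences are 6, 8, 10, … (increasing by 2 each time), so 4, 10, 18, 28, 40 → 54 → 70.
Third part: ×5 each step; 3, 15, 75, 375, 1875 → 9375 → 46875.
So the next two elements are (-59, 54, 9375) and (-63, 70, 46875).

(-59, 54, 9375), (-63, 70, 46875)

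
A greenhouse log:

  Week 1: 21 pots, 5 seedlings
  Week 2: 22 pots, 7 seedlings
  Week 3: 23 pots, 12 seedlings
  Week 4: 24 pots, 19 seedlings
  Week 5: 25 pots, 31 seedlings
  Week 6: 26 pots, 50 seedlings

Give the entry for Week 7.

Pots goes 21, 22, 23, 24, 25, 26 → 27 (+1 each step).
Seedlings — each term is the sum of the two before it: 5, 7, 12, 19, 31, 50 → 81.
So the next row is 27 pots, 81 seedlings.

27 pots, 81 seedlings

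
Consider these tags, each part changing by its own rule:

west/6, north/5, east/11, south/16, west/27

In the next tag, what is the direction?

Direction: repeats west → north → east → south, so west, north, east, south, west → north.

north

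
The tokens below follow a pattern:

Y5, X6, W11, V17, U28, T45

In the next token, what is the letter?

Letter: letters move back 1 place in the alphabet; Y, X, W, V, U, T → S.
Second component — each term is the sum of the two before it: 5, 6, 11, 17, 28, 45 → 73.

S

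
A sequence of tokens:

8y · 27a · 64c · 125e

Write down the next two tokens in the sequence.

216g then 343i

First component — perfect cubes: 2³, 3³, 4³, …: 8, 27, 64, 125 → 216 → 343.
Letter — letters move forward 2 places in the alphabet, wrapping Z→A: y, a, c, e → g → i.
Putting the parts together: 216g and then 343i.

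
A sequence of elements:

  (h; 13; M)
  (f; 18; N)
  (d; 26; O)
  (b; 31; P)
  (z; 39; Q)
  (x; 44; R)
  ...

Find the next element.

(v; 52; S)

First letter: h, f, d, b, z, x → v (letters move back 2 places in the alphabet, wrapping A→Z).
Second coordinate: alternating steps +5, +8, +5, +8, …, so 13, 18, 26, 31, 39, 44 → 52.
Second letter: letters move forward 1 place in the alphabet, so M, N, O, P, Q, R → S.
Combining the parts gives (v; 52; S).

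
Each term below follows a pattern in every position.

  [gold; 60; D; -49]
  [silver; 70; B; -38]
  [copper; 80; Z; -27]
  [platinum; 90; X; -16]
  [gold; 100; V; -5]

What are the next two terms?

[silver; 110; T; 6], [copper; 120; R; 17]

Metal: repeats gold → silver → copper → platinum, so gold, silver, copper, platinum, gold → silver → copper.
For the second value, +10 each step: 60, 70, 80, 90, 100 → 110 → 120.
Letter — letters move back 2 places in the alphabet, wrapping A→Z: D, B, Z, X, V → T → R.
Fourth value: -49, -38, -27, -16, -5 → 6 → 17 (+11 each step).
So the next two terms are [silver; 110; T; 6] and [copper; 120; R; 17].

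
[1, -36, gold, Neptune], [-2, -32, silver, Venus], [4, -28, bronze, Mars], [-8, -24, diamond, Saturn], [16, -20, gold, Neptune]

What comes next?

[-32, -16, silver, Venus]

First coordinate goes 1, -2, 4, -8, 16 → -32 (×(-2) each step).
Second coordinate — +4 each step: -36, -32, -28, -24, -20 → -16.
For the rank, repeats gold → silver → bronze → diamond: gold, silver, bronze, diamond, gold → silver.
Planet: Neptune, Venus, Mars, Saturn, Neptune → Venus (repeats Neptune → Venus → Mars → Saturn).
Combining the parts gives [-32, -16, silver, Venus].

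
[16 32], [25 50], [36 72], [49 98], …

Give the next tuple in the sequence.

[64 128]

First slot goes 16, 25, 36, 49 → 64 (perfect squares: 4², 5², 6², …).
For the second slot, always 2 × the first slot: 32, 50, 72, 98 → 128.
So the next tuple is [64 128].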